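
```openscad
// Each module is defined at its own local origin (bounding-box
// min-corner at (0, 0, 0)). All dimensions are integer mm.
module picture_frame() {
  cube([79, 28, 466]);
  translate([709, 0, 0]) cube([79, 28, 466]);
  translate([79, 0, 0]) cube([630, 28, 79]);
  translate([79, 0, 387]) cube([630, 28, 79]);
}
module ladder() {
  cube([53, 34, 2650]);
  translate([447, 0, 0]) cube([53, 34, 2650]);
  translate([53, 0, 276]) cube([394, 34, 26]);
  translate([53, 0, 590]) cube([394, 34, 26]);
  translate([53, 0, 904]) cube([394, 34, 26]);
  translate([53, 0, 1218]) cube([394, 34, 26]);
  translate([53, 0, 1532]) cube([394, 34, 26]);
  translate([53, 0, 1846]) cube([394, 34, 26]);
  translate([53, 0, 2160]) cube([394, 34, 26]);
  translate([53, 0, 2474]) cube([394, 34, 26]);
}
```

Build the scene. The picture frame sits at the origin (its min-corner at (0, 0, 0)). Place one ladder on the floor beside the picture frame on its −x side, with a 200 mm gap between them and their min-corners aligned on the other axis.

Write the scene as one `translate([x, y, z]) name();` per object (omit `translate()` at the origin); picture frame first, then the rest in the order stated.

picture_frame();
translate([-700, 0, 0]) ladder();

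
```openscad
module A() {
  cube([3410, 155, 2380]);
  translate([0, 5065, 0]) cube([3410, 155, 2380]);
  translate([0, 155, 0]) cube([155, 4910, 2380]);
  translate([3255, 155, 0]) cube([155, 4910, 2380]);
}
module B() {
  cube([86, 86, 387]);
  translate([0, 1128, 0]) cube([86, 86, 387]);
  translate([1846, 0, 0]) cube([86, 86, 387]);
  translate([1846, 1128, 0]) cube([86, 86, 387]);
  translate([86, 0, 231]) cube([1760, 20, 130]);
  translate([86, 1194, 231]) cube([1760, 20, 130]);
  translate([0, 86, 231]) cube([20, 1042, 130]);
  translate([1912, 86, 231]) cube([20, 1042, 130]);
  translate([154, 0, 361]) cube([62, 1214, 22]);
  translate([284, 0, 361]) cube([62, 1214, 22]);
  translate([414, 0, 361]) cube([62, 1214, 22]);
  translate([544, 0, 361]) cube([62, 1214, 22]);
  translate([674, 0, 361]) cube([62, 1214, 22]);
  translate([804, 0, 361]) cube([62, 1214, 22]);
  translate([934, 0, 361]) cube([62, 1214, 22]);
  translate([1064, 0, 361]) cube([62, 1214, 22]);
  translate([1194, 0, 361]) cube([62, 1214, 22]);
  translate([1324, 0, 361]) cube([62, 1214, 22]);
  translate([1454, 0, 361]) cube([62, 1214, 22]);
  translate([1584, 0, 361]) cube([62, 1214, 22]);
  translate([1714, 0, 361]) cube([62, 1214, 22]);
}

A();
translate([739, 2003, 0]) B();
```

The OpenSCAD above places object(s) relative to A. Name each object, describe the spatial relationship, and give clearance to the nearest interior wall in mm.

Clearances: x = 584, y = 1848; minimum 584 mm.

A is a house frame. B is a bed frame. The bed frame sits inside the house frame, centred. The clearance to the nearest interior wall is 584 mm.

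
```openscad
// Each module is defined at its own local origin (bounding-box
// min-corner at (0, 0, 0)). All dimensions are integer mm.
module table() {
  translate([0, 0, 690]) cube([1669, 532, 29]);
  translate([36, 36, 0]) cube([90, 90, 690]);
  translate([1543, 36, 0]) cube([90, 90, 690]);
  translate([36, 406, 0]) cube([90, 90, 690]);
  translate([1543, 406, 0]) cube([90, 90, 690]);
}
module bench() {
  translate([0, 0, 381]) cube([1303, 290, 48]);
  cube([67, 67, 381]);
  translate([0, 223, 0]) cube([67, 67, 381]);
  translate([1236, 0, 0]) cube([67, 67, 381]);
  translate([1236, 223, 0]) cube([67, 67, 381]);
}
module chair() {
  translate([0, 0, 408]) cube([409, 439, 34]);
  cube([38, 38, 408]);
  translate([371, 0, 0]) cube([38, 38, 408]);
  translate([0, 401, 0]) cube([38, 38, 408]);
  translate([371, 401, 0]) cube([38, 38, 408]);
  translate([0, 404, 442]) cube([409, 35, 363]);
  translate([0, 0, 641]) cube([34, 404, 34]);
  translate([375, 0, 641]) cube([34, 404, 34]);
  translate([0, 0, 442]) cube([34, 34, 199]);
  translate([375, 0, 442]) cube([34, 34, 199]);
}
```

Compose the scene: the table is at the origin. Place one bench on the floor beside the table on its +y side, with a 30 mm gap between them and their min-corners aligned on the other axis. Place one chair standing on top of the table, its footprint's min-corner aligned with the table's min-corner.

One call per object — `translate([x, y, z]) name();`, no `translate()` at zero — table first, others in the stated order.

table();
translate([0, 562, 0]) bench();
translate([0, 0, 719]) chair();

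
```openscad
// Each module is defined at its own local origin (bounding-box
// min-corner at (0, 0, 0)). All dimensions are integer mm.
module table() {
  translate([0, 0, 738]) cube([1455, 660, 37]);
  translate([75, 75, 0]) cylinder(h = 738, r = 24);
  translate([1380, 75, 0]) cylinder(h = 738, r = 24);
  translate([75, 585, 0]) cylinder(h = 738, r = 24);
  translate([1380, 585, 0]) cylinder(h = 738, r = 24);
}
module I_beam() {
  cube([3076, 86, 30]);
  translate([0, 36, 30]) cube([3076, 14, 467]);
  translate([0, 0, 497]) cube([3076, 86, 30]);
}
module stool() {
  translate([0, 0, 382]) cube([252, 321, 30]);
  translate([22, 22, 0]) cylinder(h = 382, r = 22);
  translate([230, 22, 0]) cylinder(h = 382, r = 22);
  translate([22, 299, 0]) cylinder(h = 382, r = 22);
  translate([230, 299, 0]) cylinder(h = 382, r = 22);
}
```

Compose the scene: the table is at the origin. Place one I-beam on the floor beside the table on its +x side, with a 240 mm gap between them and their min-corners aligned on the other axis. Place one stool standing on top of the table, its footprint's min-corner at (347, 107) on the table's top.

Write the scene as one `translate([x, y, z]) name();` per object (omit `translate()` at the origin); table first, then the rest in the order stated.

table();
translate([1695, 0, 0]) I_beam();
translate([347, 107, 775]) stool();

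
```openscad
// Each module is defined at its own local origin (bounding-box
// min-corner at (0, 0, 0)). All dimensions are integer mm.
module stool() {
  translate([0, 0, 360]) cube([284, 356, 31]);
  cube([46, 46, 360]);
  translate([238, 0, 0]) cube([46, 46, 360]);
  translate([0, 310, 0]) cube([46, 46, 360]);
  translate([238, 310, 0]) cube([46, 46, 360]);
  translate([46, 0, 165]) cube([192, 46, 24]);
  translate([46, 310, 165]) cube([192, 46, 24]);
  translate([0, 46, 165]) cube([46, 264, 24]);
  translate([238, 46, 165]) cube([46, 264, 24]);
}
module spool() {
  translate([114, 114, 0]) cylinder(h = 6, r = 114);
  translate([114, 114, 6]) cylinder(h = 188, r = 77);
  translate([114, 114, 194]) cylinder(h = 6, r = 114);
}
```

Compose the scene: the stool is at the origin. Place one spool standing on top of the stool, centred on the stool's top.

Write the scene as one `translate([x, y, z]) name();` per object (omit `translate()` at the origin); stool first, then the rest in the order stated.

stool();
translate([28, 64, 391]) spool();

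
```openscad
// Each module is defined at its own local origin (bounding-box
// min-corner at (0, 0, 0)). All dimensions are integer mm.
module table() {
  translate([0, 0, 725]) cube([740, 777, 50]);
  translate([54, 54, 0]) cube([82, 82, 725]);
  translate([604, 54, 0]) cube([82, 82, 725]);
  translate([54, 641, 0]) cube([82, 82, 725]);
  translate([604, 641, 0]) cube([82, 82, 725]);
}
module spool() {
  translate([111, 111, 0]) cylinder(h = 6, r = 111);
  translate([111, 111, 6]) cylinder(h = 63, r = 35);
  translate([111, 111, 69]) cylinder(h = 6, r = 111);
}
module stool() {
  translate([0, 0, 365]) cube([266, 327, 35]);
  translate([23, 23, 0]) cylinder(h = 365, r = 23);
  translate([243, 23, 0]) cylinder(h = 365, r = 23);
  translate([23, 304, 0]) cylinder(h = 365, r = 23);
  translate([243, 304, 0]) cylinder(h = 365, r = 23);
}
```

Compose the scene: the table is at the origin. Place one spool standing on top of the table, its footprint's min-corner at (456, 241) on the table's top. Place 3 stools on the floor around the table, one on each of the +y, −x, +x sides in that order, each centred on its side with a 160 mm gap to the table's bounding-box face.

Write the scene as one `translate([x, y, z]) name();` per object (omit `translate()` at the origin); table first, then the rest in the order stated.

table();
translate([456, 241, 775]) spool();
translate([237, 937, 0]) stool();
translate([-426, 225, 0]) stool();
translate([900, 225, 0]) stool();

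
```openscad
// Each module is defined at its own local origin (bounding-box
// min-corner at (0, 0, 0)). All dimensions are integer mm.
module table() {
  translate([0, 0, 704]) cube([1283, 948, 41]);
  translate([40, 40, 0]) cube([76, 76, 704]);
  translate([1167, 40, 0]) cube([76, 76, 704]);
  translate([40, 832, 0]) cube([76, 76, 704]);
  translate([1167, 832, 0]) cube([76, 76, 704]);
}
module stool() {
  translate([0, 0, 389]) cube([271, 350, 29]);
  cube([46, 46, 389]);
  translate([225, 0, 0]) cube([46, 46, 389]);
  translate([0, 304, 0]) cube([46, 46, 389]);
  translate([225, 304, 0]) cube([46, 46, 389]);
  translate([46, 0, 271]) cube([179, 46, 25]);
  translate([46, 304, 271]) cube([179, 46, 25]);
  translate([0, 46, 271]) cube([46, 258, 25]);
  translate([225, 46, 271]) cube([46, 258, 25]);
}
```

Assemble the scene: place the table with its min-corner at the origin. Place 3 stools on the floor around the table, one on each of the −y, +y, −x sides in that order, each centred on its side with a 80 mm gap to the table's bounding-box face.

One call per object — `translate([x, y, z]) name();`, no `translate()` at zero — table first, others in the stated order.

table();
translate([506, -430, 0]) stool();
translate([506, 1028, 0]) stool();
translate([-351, 299, 0]) stool();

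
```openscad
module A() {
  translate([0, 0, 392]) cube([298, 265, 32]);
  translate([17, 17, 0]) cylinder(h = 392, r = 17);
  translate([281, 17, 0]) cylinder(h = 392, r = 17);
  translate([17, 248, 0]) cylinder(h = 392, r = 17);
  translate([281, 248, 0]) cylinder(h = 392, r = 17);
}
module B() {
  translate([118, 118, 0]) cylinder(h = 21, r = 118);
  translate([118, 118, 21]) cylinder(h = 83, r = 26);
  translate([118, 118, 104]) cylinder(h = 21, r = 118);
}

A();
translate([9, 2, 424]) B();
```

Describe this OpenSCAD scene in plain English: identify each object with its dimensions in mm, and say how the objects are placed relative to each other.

A is a simple wooden stool: a rectangular seat 298 mm (x) by 265 mm (y), 32 mm thick, top face at z = 424 mm, on four round legs, each 34 mm in diameter. The legs rest on z = 0, each leg's axis is inset half a diameter from the nearest pair of seat edges (so the leg's bounding box is flush with the corner).

B is a spool: two coaxial disc flanges of radius 118 mm and thickness 21 mm, joined by a core cylinder of radius 26 mm and height 83 mm. The lower flange rests on z = 0 and the three cylinders share a vertical axis.

The spool is on top of the stool.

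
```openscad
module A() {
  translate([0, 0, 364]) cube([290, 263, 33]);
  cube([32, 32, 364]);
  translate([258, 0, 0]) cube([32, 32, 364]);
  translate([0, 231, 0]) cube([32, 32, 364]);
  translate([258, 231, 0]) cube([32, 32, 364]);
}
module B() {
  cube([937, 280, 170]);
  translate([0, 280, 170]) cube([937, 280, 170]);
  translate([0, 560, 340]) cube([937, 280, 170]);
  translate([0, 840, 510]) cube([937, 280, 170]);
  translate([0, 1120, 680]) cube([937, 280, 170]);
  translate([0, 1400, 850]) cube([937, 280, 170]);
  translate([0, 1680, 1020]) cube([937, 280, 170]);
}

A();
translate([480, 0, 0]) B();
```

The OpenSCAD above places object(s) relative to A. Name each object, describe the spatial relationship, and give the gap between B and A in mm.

A is a stool. B is a staircase. The staircase is on the floor beside the stool on its +x side. The gap between the staircase and the stool is 190 mm.

The staircase's nearest face is 190 mm from the stool's +x face.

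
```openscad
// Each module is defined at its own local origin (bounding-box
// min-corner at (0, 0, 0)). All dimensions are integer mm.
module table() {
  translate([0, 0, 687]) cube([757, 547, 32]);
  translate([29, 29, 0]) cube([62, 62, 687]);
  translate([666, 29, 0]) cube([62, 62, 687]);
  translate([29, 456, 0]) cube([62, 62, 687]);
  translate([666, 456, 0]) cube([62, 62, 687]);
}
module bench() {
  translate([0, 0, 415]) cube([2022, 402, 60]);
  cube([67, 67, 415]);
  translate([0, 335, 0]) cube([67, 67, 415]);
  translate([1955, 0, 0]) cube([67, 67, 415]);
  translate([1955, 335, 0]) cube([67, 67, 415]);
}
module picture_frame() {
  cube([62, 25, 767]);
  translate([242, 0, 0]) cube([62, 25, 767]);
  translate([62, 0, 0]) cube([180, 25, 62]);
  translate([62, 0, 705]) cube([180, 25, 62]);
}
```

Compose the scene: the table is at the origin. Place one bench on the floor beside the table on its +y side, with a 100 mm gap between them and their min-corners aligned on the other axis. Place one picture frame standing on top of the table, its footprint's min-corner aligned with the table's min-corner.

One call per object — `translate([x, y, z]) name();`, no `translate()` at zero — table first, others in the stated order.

table();
translate([0, 647, 0]) bench();
translate([0, 0, 719]) picture_frame();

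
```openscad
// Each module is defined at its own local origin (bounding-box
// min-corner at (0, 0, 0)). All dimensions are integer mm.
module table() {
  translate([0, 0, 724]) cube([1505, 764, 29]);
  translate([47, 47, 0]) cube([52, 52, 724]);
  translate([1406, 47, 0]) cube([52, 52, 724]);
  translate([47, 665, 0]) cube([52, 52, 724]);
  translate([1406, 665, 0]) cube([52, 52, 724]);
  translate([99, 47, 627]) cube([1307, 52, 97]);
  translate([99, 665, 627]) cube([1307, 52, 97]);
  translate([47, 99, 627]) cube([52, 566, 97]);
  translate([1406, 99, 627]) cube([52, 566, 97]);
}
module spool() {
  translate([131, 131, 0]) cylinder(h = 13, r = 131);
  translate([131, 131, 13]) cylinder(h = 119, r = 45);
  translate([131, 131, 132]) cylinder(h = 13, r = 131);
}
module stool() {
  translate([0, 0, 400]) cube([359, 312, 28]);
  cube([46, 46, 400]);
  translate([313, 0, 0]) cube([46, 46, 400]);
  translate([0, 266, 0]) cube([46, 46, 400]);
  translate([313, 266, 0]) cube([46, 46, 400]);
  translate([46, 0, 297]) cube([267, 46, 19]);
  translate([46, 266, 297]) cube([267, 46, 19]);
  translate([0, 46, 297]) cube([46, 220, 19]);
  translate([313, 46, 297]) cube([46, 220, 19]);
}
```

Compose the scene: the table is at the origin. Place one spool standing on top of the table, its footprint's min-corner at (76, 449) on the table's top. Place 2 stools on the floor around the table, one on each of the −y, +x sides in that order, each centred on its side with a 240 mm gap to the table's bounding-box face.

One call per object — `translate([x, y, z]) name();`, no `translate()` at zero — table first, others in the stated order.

table();
translate([76, 449, 753]) spool();
translate([573, -552, 0]) stool();
translate([1745, 226, 0]) stool();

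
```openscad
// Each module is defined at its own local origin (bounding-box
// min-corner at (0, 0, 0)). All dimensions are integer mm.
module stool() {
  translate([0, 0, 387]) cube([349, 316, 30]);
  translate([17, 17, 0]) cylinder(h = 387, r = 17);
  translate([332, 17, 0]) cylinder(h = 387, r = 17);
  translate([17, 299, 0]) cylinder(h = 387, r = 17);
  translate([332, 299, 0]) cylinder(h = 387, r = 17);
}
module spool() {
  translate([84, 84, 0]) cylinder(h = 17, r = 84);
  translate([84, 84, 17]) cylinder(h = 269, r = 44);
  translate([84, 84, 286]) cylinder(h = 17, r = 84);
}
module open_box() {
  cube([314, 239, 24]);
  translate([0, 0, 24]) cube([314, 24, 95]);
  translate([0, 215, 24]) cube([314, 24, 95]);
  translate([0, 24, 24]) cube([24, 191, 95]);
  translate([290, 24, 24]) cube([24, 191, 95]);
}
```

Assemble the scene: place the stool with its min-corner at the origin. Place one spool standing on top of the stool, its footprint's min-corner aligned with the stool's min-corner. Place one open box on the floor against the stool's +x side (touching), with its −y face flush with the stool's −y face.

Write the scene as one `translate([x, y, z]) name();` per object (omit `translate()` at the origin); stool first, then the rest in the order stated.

stool();
translate([0, 0, 417]) spool();
translate([349, 0, 0]) open_box();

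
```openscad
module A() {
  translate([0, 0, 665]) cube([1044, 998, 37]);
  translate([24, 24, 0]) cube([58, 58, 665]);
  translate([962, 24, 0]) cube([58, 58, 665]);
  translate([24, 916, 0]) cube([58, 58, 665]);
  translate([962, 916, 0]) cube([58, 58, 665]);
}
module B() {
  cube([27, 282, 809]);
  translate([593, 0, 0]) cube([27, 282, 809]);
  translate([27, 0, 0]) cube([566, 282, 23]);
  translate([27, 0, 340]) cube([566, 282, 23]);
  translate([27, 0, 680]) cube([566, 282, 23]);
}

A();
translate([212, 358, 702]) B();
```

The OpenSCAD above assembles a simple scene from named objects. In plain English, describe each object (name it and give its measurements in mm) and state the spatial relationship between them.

A is a table with a 1044×998 mm rectangular top, 37 mm thick, top surface at z = 702 mm, supported by four 58×58 mm square legs, each inset 24 mm from the nearest pair of top edges, running from the floor.

B is an open bookshelf. Two side panels, each 27 mm thick, 282 mm deep and 809 mm tall, stand 620 mm apart (outside-to-outside). Between them sit 3 shelves, each 23 mm thick and 282 mm deep, spanning the full gap between the sides. The bottom shelf rests on the floor (its underside at z = 0) and the clear gap between one shelf's top and the next shelf's underside is 317 mm.

The bookshelf is on top of the table, centred.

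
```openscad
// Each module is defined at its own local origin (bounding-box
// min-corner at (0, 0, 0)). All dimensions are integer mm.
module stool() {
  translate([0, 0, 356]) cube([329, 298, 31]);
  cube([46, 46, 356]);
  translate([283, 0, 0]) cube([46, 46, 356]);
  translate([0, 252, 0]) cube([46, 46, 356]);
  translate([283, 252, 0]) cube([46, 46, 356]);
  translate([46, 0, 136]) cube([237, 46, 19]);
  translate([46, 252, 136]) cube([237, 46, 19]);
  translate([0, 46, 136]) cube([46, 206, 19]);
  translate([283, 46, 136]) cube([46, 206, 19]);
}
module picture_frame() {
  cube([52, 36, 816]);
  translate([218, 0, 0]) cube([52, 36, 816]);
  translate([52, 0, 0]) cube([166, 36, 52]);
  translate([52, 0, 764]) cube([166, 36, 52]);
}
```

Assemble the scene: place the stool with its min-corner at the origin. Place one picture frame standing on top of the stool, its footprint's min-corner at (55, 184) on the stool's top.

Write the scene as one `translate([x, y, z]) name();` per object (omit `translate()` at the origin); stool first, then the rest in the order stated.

stool();
translate([55, 184, 387]) picture_frame();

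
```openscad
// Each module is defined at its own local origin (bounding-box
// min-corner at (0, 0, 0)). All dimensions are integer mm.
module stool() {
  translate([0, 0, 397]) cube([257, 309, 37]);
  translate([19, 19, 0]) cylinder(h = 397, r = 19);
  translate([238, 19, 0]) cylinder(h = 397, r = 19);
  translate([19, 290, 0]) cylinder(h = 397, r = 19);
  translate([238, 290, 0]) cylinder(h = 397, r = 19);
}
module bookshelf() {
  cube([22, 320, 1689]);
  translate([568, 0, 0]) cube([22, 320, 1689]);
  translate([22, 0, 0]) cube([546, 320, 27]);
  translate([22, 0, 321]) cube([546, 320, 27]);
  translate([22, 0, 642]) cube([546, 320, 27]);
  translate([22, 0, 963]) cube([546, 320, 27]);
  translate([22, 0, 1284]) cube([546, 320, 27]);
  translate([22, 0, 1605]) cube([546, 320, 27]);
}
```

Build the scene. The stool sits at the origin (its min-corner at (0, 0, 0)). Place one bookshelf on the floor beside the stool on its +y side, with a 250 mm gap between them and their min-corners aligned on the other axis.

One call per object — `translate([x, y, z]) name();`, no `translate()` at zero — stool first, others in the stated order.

stool();
translate([0, 559, 0]) bookshelf();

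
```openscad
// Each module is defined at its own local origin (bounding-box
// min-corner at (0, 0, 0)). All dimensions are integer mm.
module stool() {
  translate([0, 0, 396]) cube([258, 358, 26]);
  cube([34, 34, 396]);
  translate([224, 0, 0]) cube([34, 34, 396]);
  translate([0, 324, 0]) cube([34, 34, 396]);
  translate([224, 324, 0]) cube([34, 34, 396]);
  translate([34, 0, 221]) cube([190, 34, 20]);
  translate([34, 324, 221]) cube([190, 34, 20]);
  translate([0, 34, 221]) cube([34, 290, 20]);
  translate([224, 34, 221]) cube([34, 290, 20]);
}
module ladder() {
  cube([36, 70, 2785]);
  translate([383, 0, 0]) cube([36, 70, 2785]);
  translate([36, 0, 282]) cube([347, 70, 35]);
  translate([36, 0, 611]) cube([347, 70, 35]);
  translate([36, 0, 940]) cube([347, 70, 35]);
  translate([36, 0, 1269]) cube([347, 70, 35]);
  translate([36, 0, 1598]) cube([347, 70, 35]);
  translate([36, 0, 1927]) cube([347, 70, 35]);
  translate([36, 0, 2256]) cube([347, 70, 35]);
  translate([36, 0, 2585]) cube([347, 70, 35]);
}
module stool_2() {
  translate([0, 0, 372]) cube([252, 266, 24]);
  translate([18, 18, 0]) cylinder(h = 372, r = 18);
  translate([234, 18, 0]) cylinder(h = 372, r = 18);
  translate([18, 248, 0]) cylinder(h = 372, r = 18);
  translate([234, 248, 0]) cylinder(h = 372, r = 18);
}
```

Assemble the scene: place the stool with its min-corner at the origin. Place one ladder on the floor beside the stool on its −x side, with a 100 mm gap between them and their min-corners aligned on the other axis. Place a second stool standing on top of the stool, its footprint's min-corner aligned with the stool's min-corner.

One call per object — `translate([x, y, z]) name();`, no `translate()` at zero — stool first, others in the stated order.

stool();
translate([-519, 0, 0]) ladder();
translate([0, 0, 422]) stool_2();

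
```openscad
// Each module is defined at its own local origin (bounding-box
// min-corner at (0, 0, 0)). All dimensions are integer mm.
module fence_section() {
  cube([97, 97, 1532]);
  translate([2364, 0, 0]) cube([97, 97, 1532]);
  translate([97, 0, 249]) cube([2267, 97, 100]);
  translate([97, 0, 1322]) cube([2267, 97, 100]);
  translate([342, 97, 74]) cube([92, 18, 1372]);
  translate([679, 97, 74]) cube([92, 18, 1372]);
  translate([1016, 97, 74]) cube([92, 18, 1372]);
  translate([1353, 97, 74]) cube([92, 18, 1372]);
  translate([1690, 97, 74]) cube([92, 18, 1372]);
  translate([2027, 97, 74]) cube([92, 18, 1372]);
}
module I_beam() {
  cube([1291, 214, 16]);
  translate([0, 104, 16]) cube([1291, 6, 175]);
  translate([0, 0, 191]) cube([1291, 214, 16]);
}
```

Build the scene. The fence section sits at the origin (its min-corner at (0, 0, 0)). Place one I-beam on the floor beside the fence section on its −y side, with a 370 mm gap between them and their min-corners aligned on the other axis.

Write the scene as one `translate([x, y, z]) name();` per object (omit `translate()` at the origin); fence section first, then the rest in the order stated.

fence_section();
translate([0, -584, 0]) I_beam();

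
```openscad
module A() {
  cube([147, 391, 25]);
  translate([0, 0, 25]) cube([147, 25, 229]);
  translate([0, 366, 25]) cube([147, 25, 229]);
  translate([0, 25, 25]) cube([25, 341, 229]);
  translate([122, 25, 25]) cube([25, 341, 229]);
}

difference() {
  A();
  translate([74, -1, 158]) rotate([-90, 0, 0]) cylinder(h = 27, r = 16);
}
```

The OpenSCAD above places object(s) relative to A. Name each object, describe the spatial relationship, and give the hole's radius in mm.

The subtracted cylinder has r = 16 mm.

A is an open box. The open box has a circular hole through its front wall. The hole's radius is 16 mm.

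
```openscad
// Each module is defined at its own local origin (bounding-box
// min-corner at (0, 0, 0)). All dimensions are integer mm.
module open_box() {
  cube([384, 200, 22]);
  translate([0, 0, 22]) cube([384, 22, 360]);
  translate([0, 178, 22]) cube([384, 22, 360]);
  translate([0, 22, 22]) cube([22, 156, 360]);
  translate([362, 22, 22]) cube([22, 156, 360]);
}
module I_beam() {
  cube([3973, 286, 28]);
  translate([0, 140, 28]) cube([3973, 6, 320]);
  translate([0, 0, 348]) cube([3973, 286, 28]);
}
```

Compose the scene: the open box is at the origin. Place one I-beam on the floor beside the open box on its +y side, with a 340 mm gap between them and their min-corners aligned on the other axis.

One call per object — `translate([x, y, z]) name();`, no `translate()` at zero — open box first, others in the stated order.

open_box();
translate([0, 540, 0]) I_beam();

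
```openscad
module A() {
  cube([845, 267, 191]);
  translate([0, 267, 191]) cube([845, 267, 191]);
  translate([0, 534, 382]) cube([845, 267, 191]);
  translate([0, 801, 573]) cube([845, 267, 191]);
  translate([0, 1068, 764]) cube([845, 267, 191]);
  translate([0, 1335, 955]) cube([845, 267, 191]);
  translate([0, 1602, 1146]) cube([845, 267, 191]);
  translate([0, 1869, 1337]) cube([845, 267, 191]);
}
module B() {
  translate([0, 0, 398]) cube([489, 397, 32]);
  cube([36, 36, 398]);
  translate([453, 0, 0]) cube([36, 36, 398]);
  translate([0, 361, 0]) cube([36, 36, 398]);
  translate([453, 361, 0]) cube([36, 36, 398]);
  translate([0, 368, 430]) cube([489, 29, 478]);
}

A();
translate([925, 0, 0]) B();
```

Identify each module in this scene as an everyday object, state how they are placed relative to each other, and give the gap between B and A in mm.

The chair's nearest face is 80 mm from the staircase's +x face.

A is a staircase. B is a chair. The chair is on the floor beside the staircase on its +x side. The gap between the chair and the staircase is 80 mm.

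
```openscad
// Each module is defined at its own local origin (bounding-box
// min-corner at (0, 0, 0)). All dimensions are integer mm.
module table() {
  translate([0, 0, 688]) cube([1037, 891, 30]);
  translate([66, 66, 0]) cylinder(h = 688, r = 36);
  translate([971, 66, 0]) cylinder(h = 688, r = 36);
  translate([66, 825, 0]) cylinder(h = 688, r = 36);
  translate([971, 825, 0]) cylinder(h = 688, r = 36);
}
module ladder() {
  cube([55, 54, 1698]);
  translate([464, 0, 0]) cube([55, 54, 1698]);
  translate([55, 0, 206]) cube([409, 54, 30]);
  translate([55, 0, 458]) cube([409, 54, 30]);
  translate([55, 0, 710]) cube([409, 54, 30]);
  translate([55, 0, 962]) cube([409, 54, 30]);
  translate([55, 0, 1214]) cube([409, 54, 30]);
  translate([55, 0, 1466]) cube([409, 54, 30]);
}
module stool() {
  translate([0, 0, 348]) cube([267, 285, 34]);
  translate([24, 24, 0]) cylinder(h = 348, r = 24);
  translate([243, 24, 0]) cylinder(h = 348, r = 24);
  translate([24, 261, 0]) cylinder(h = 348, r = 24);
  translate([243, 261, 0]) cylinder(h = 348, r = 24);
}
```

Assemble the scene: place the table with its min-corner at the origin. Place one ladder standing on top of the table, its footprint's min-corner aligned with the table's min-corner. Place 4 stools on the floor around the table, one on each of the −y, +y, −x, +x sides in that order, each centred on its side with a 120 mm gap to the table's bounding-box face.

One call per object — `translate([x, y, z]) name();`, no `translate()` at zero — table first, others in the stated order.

table();
translate([0, 0, 718]) ladder();
translate([385, -405, 0]) stool();
translate([385, 1011, 0]) stool();
translate([-387, 303, 0]) stool();
translate([1157, 303, 0]) stool();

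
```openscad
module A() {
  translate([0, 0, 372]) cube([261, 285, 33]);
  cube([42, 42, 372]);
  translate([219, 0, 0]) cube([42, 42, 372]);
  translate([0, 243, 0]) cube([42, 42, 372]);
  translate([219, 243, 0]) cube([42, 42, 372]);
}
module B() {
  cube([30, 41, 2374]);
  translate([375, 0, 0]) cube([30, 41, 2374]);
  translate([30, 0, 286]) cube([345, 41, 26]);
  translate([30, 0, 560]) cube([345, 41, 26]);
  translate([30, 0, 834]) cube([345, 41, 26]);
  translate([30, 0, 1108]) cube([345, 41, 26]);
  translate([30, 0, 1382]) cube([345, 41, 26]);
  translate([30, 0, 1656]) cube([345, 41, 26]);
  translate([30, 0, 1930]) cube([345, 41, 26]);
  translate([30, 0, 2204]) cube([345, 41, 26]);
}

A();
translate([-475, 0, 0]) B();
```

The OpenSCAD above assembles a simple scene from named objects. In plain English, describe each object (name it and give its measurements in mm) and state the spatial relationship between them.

A is a four-legged stool. The seat is a 261×285×33 mm slab whose top surface is at z = 405 mm; four square legs, each 42×42 mm in cross-section, run from the floor (z = 0) to the underside of the seat, each flush with a corner of the seat.

B is a straight ladder. Two 30×41 mm vertical rails, 2374 mm tall, stand 405 mm apart (outside-to-outside) with their front faces coplanar on the −y side. 8 rungs, each 41 mm deep and 26 mm tall, span between the inner faces of the rails, front faces flush with the rails. The lowest rung's underside is at z = 286 mm and rungs are spaced 274 mm apart (underside to underside).

The ladder is on the floor beside the stool on its −x side.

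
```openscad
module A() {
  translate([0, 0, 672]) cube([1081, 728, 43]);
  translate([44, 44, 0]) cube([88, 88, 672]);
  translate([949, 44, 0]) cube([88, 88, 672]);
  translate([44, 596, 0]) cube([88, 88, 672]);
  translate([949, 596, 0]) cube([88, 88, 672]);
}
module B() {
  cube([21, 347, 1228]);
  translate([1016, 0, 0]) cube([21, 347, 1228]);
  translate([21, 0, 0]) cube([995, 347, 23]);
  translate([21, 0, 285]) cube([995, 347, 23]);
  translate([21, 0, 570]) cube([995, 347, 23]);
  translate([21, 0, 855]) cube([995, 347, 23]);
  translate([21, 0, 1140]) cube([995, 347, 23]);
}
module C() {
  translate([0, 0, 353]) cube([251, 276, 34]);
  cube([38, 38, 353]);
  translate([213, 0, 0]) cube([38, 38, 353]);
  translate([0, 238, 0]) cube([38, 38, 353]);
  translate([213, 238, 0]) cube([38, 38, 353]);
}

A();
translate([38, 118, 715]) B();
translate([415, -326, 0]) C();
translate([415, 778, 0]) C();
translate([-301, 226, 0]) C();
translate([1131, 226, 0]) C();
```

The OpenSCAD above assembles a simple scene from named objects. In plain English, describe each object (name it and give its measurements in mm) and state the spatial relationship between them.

A is a rectangular dining table. The top is 1081×728×43 mm with its upper surface at z = 715 mm. It stands on four 88×88 mm square legs, each inset 44 mm from the nearest pair of top edges, running from the floor to the underside of the top.

B is a bookshelf 1037 mm wide overall, 347 mm deep and 1228 mm tall. The two sides are 21 mm thick vertical panels. 5 horizontal shelves of 23 mm thickness span between the inner faces of the sides; the lowest shelf sits on the floor and shelves are stacked with a clear vertical gap of 262 mm between each pair.

C is a four-legged stool. The seat is 251×276 mm, 34 mm thick, top at z = 387 mm. It stands on four square legs, each 38×38 mm in cross-section, from z = 0 to the seat underside, each flush with a corner of the seat.

The bookshelf is on top of the table. Four stools sit around the table at the −y, +y, −x, +x sides.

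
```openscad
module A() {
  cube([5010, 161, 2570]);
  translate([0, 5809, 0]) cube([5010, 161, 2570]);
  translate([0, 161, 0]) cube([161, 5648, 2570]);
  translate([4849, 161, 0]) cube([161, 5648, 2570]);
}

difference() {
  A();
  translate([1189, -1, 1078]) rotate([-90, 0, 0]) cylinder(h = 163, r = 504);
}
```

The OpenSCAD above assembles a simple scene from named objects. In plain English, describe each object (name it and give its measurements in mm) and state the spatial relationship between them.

A is the wall frame of a small rectangular building: four walls, each 2570 mm tall and 161 mm thick, enclosing a footprint 5010 mm (x) by 5970 mm (y) outside-to-outside, with no floor or roof. The front and back walls (the −y and +y sides) span the full width; the two side walls fit between them.

The house frame has a circular hole of radius 504 mm through its front wall, centred at (x = 1189, z = 1078).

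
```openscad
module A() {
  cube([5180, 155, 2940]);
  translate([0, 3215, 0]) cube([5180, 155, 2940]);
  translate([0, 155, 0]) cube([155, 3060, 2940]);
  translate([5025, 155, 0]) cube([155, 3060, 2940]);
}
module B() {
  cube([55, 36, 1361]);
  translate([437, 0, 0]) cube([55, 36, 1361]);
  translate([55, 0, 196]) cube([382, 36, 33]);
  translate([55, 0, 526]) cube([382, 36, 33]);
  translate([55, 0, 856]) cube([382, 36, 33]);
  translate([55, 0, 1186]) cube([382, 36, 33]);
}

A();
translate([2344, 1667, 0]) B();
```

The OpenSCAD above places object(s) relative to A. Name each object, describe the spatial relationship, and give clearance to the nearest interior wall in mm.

A is a house frame. B is a ladder. The ladder sits inside the house frame, centred. The clearance to the nearest interior wall is 1512 mm.

Clearances: x = 2189, y = 1512; minimum 1512 mm.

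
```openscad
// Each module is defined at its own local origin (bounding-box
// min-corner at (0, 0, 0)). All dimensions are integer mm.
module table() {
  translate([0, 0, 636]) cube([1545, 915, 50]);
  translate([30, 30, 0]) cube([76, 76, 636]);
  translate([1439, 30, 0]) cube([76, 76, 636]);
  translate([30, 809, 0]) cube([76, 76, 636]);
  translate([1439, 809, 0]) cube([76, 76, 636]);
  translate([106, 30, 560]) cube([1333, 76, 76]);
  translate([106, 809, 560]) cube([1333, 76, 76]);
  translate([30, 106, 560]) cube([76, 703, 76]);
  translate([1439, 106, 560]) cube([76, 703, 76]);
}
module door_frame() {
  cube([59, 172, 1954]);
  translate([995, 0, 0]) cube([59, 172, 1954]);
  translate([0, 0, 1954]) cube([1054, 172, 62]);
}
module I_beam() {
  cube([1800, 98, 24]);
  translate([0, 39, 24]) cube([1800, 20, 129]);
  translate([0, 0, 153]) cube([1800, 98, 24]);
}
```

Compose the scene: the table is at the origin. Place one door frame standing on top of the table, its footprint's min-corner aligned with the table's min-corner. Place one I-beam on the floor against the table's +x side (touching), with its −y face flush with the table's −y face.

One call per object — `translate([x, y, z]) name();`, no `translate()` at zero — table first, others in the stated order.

table();
translate([0, 0, 686]) door_frame();
translate([1545, 0, 0]) I_beam();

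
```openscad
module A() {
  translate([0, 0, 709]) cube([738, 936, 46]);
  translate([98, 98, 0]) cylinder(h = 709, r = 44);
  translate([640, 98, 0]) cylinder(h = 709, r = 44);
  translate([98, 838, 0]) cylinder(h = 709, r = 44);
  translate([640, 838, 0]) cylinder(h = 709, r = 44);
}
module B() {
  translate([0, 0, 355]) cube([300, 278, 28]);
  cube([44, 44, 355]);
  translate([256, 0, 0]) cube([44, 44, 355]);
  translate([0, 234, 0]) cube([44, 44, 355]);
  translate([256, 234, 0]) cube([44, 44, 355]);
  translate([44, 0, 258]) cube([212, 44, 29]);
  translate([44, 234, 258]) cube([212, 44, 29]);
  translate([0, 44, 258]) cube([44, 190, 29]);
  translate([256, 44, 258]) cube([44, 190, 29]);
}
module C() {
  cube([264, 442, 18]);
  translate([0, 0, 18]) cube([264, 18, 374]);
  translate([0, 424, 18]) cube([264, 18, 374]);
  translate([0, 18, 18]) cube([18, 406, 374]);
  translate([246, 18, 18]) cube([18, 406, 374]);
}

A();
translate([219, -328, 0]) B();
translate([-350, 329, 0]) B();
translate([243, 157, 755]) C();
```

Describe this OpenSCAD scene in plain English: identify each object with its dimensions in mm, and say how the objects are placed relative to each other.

A is a table: top 738 mm (x) × 936 mm (y), 46 mm thick, upper face at z = 755 mm, on four round legs of 88 mm diameter, each leg's bounding box inset 54 mm from the nearest pair of top edges, running from z = 0 to the bottom of the top.

B is a four-legged stool. The seat is 300×278 mm, 28 mm thick, top at z = 383 mm. It stands on four square legs, each 44×44 mm in cross-section, from z = 0 to the seat underside, each flush with a corner of the seat. Four stretchers, 44 mm wide and 29 mm tall, connect adjacent legs with their undersides at z = 258 mm, each running between the inner faces of the legs it joins and aligned with the legs' outer faces on the other axis.

C is an open storage box with external size 264×442×392 mm and wall thickness 18 mm (the base is also 18 mm thick). The base covers the whole footprint; the four walls stand on the base, with the y-facing walls full-width and the x-facing walls fitting between their inner faces.

Two stools sit around the table at the −y, −x sides. The open box is on top of the table.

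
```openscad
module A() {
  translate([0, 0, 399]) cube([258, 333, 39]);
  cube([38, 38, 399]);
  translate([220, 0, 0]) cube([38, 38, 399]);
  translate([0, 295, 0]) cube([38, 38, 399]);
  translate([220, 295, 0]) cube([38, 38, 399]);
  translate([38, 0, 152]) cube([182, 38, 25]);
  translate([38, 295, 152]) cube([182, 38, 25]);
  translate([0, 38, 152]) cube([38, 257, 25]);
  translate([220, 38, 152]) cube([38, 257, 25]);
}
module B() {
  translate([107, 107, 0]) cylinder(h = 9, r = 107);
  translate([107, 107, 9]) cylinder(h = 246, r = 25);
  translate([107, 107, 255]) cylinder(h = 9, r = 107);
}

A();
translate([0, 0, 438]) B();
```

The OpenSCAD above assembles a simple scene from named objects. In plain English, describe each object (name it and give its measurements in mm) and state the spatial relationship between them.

A is a four-legged stool. The seat is 258×333 mm, 39 mm thick, top at z = 438 mm. It stands on four square legs, each 38×38 mm in cross-section, from z = 0 to the seat underside, each flush with a corner of the seat. Four stretchers, 38 mm wide and 25 mm tall, connect adjacent legs with their undersides at z = 152 mm, each running between the inner faces of the legs it joins and aligned with the legs' outer faces on the other axis.

B is a spool: two coaxial disc flanges of radius 107 mm and thickness 9 mm, joined by a core cylinder of radius 25 mm and height 246 mm. The lower flange rests on z = 0 and the three cylinders share a vertical axis.

The spool is on top of the stool.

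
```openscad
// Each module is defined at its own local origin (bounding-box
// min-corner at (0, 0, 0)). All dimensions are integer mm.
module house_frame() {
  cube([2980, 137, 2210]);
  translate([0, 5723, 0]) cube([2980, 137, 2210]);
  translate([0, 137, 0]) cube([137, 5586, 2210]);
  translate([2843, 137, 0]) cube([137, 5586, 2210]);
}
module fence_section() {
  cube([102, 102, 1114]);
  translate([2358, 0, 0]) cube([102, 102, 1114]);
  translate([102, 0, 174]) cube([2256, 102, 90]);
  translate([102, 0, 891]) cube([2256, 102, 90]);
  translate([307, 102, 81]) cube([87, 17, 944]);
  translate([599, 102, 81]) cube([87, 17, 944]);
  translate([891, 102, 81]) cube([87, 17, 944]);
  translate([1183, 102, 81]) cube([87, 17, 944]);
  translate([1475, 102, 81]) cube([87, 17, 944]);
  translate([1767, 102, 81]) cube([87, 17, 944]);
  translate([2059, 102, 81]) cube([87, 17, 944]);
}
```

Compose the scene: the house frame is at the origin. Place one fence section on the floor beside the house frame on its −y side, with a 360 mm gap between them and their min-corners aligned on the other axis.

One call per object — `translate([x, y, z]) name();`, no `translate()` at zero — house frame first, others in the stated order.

house_frame();
translate([0, -479, 0]) fence_section();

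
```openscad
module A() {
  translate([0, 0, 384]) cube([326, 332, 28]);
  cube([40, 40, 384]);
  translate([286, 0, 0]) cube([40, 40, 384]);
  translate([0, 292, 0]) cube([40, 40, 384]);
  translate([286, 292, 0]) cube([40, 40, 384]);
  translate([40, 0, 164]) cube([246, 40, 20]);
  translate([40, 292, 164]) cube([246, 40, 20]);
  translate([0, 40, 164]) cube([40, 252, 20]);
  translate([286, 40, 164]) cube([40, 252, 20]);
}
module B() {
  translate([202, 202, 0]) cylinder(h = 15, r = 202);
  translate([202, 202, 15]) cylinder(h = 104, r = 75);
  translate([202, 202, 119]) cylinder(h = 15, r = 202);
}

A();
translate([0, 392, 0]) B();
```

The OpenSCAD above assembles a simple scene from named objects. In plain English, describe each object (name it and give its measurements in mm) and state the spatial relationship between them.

A is a simple wooden stool: a rectangular seat 326 mm (x) by 332 mm (y), 28 mm thick, top face at z = 412 mm, on four square legs, each 40×40 mm in cross-section. The legs rest on z = 0, each flush with a corner of the seat. Four stretchers, 40 mm wide and 20 mm tall, connect adjacent legs with their undersides at z = 164 mm, each running between the inner faces of the legs it joins and aligned with the legs' outer faces on the other axis.

B is a spool: two coaxial disc flanges of radius 202 mm and thickness 15 mm, joined by a core cylinder of radius 75 mm and height 104 mm. The lower flange rests on z = 0 and the three cylinders share a vertical axis.

The spool is on the floor beside the stool on its +y side.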